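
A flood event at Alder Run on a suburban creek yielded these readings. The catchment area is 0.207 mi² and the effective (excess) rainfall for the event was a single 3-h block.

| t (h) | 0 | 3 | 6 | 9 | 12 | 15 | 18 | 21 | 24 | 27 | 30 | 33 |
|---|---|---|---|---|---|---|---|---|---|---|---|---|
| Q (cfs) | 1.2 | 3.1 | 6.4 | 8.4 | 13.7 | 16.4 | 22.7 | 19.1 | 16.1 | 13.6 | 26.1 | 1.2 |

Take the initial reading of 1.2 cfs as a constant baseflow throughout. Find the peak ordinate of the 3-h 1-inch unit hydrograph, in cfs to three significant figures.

U_p ≈ 8.30 cfs

Direct runoff: 0.0, 1.9, 5.2, 7.2, 12.5, 15.2, 21.5, 17.9, 14.9, 12.4, 24.9, 0.0 cfs; ΣQ_DR = 133.6 cfs, peak = 24.9 cfs.
Runoff depth d = ΣQ_DR·Δt / A = 133.6 × 10800 / (0.207 mi²) = 3.000 in.
The 1-inch UH is the DRH scaled by (1 in)/d, so U_p = 24.9 × 1/3.000 = 8.30 cfs.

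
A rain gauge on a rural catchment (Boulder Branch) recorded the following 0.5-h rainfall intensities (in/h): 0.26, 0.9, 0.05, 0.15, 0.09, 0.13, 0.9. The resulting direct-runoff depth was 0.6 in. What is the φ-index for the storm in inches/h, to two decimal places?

φ ≈ 0.30 in/h

Only the 2 blocks with intensity above φ contribute runoff: 0.9, 0.9 in/h.
Σ(I−φ)·Δt = d  ⇒  (0.9+0.9 − 2φ)·0.5 = 0.6
φ = (1.800 − 0.6/0.5) / 2 = 0.30 in/h.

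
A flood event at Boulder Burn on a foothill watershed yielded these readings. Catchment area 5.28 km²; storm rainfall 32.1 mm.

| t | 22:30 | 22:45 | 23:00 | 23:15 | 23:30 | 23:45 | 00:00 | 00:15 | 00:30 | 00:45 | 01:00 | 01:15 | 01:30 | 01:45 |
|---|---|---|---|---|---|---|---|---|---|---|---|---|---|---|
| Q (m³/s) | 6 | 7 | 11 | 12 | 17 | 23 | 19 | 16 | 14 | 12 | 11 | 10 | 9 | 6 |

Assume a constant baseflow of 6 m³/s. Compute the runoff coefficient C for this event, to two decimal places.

ΣQ_DR = 89.00 m³/s; V = ΣQ_DR·Δt = 80100 m³.
Runoff depth d = V / A = 15.17 mm.
C = d / P = 15.17 / 32.1 = 0.47.

C ≈ 0.47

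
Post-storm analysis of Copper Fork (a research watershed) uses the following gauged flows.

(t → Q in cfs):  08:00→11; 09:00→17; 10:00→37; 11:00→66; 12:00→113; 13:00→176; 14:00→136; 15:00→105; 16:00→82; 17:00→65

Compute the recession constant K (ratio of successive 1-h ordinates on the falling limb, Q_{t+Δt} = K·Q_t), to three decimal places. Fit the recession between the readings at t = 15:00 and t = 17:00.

Using the recession-limb readings at t = 15:00 and t = 17:00: Q falls from 105 to 65 cfs over 2 intervals.
K = (Q₂/Q₁)^(1/2) = (65/105)^(1/2) = 0.787.

K ≈ 0.787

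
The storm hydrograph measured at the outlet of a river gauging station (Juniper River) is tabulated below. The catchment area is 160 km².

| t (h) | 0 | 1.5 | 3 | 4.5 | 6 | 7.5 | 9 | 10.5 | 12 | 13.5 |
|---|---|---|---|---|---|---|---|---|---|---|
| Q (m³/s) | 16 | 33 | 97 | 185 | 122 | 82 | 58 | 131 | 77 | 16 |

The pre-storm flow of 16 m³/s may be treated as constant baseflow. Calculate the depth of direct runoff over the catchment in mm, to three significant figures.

Direct runoff: 0.0, 17.0, 81.0, 169.0, 106.0, 66.0, 42.0, 115.0, 61.0, 0.0 m³/s; ΣQ_DR = 657.0 m³/s.
V = ΣQ_DR · Δt = 657.0 × 5400 s = 3.548 × 10^6 m³.
Over A = 160 km², depth = V / A = 22.2 mm.

d ≈ 22.2 mm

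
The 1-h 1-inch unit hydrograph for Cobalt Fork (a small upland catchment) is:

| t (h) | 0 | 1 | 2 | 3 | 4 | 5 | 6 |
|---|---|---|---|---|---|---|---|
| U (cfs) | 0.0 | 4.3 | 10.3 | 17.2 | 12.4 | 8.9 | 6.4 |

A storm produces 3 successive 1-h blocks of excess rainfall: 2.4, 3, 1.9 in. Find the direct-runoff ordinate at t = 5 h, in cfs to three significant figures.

Q ≈ 91.2 cfs

By discrete convolution, Q_j = Σ (P_i / 1 in) · U_{j−i}.
At t = 5 h (j=5): Q = (2.4/1)·8.9 + (3/1)·12.4 + (1.9/1)·17.2 = 91.2 cfs.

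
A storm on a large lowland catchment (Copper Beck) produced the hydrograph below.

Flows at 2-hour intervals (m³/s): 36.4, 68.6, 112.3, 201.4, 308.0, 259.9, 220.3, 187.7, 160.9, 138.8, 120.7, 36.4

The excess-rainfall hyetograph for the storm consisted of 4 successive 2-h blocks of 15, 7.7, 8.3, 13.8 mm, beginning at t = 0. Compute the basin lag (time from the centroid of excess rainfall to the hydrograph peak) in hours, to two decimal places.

Centroid of excess rainfall: t_c = Σ P_i·t̄_i / ΣP_i = 3.9330 h (block centres at 1, 3, 5, 7 h).
Hydrograph peak occurs at t = 8 h, so basin lag t_L = 8 − 3.9330 = 4.07 h.

t_L ≈ 4.07 h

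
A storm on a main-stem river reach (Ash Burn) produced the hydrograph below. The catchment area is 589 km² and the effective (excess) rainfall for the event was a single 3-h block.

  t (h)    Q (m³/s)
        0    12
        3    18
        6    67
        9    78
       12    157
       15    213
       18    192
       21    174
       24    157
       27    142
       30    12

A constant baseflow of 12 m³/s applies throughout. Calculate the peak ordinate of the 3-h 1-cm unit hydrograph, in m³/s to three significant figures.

U_p ≈ 101 m³/s

Direct runoff: 0.0, 6.0, 55.0, 66.0, 145.0, 201.0, 180.0, 162.0, 145.0, 130.0, 0.0 m³/s; ΣQ_DR = 1090 m³/s, peak = 201.0 m³/s.
Runoff depth d = ΣQ_DR·Δt / A = 1090 × 10800 / (589 km²) = 19.99 mm.
The 1-cm UH is the DRH scaled by (10 mm)/d, so U_p = 201.0 × 10/19.99 = 101 m³/s.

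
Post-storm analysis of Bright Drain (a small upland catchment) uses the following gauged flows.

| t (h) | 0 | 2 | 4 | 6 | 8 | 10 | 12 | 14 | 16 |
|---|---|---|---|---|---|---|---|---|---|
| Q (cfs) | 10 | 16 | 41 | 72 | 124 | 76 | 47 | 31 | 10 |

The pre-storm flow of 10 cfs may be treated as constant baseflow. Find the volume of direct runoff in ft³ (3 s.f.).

Direct-runoff ordinates (Q − Q_b): 0.0, 6.0, 31.0, 62.0, 114.0, 66.0, 37.0, 21.0, 0.0 cfs.
ΣQ_DR = 337.0 cfs.
With Δt = 2 h = 7200 s, V = ΣQ_DR · Δt = 337.0 × 7200 = 2.43 × 10^6 ft³.

V ≈ 2.43 × 10^6 ft³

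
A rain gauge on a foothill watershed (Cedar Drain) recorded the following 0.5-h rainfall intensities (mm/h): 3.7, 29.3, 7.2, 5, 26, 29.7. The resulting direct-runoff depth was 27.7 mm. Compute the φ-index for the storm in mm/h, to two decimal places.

Only the 3 blocks with intensity above φ contribute runoff: 29.3, 26, 29.7 mm/h.
Σ(I−φ)·Δt = d  ⇒  (29.3+26+29.7 − 3φ)·0.5 = 27.7
φ = (85.00 − 27.7/0.5) / 3 = 9.87 mm/h.

φ ≈ 9.87 mm/h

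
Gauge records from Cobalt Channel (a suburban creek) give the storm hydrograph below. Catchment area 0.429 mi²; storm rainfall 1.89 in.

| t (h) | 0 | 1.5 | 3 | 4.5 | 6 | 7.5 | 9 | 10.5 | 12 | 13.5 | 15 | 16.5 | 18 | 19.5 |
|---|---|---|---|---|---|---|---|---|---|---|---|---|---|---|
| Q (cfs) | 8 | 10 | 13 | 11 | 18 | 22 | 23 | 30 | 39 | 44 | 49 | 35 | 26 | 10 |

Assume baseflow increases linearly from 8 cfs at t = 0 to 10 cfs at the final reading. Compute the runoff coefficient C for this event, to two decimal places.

C ≈ 0.61

ΣQ_DR = 212.0 cfs; V = ΣQ_DR·Δt = 1.145 × 10^6 ft³.
Runoff depth d = V / A = 1.149 in.
C = d / P = 1.149 / 1.89 = 0.61.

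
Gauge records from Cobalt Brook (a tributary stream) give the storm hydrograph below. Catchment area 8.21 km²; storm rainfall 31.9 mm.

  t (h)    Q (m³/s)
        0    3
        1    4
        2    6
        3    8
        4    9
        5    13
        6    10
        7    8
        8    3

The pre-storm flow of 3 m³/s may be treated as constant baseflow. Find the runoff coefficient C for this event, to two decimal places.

ΣQ_DR = 37.00 m³/s; V = ΣQ_DR·Δt = 1.332 × 10^5 m³.
Runoff depth d = V / A = 16.22 mm.
C = d / P = 16.22 / 31.9 = 0.51.

C ≈ 0.51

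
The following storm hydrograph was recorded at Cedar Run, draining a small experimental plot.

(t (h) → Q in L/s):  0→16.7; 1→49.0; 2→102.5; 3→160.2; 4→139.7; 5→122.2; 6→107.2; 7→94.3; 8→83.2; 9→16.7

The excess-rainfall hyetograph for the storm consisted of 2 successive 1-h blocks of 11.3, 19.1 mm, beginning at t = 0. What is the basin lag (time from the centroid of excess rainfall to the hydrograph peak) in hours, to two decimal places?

Centroid of excess rainfall: t_c = Σ P_i·t̄_i / ΣP_i = 1.1283 h (block centres at 0.5, 1.5 h).
Hydrograph peak occurs at t = 3 h, so basin lag t_L = 3 − 1.1283 = 1.87 h.

t_L ≈ 1.87 h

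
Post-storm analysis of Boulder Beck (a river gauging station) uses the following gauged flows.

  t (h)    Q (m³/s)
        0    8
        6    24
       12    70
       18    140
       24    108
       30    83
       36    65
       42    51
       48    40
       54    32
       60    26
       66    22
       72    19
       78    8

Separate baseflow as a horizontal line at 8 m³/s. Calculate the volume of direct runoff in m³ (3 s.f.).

V ≈ 1.26 × 10^7 m³

Direct-runoff ordinates (Q − Q_b): 0.0, 16.0, 62.0, 132.0, 100.0, 75.0, 57.0, 43.0, 32.0, 24.0, 18.0, 14.0, 11.0, 0.0 m³/s.
ΣQ_DR = 584.0 m³/s.
With Δt = 6 h = 21600 s, V = ΣQ_DR · Δt = 584.0 × 21600 = 1.26 × 10^7 m³.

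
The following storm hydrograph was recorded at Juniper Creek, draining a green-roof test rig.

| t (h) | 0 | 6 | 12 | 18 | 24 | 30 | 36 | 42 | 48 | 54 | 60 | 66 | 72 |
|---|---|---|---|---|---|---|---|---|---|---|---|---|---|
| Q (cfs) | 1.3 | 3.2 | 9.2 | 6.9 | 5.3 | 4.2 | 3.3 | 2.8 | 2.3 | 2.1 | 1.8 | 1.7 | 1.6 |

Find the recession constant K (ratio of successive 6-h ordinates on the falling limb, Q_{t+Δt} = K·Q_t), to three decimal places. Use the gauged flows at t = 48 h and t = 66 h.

Using the recession-limb readings at t = 48 h and t = 66 h: Q falls from 2.3 to 1.7 cfs over 3 intervals.
K = (Q₂/Q₁)^(1/3) = (1.7/2.3)^(1/3) = 0.904.

K ≈ 0.904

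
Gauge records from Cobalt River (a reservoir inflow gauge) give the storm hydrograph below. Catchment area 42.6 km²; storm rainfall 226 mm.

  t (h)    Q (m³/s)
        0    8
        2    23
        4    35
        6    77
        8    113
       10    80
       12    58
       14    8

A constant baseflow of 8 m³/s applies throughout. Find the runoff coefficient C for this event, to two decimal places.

ΣQ_DR = 338.0 m³/s; V = ΣQ_DR·Δt = 2.434 × 10^6 m³.
Runoff depth d = V / A = 57.13 mm.
C = d / P = 57.13 / 226 = 0.25.

C ≈ 0.25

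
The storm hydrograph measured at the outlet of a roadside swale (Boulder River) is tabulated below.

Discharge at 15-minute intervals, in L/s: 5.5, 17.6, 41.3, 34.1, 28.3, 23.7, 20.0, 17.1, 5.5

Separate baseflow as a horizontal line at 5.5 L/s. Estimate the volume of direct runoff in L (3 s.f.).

Direct-runoff ordinates (Q − Q_b): 0.0, 12.1, 35.8, 28.6, 22.8, 18.2, 14.5, 11.6, 0.0 L/s.
ΣQ_DR = 143.6 L/s.
With Δt = 0.25 h = 900 s, V = ΣQ_DR · Δt = 143.6 × 900 = 1.29 × 10^5 L.

V ≈ 1.29 × 10^5 L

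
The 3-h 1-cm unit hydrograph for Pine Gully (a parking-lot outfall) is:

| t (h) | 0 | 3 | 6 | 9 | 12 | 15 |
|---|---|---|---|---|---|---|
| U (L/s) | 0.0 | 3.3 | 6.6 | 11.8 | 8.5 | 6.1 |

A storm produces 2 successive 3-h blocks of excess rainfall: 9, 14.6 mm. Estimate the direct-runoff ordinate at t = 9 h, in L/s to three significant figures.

By discrete convolution, Q_j = Σ (P_i / 10 mm) · U_{j−i}.
At t = 9 h (j=3): Q = (9/10)·11.8 + (14.6/10)·6.6 = 20.3 L/s.

Q ≈ 20.3 L/s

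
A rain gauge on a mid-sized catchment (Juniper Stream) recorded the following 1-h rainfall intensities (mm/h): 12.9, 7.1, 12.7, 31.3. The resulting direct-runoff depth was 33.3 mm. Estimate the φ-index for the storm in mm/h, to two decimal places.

φ ≈ 7.87 mm/h

Only the 3 blocks with intensity above φ contribute runoff: 12.9, 12.7, 31.3 mm/h.
Σ(I−φ)·Δt = d  ⇒  (12.9+12.7+31.3 − 3φ)·1 = 33.3
φ = (56.90 − 33.3/1) / 3 = 7.87 mm/h.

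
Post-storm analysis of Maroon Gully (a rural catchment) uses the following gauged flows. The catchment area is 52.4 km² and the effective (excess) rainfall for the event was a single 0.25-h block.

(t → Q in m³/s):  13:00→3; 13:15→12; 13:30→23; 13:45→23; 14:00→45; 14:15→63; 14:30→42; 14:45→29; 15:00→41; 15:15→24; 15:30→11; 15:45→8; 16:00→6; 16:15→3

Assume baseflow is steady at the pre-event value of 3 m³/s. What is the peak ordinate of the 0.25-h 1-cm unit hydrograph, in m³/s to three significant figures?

U_p ≈ 120 m³/s

Direct runoff: 0.0, 9.0, 20.0, 20.0, 42.0, 60.0, 39.0, 26.0, 38.0, 21.0, 8.0, 5.0, 3.0, 0.0 m³/s; ΣQ_DR = 291.0 m³/s, peak = 60.0 m³/s.
Runoff depth d = ΣQ_DR·Δt / A = 291.0 × 900 / (52.4 km²) = 4.998 mm.
The 1-cm UH is the DRH scaled by (10 mm)/d, so U_p = 60.0 × 10/4.998 = 120 m³/s.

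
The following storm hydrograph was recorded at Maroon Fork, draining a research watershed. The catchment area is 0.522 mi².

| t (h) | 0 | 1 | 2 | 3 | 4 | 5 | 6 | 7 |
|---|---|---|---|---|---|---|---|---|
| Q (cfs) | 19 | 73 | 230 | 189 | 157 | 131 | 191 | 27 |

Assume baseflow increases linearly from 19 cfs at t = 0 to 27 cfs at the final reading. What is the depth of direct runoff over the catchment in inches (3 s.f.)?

d ≈ 2.47 in

Direct runoff: 0.00, 52.86, 208.71, 166.57, 133.43, 106.29, 165.14, 0.00 cfs; ΣQ_DR = 833.0 cfs.
V = ΣQ_DR · Δt = 833.0 × 3600 s = 2.999 × 10^6 ft³.
Over A = 0.522 mi², depth = V / A = 2.47 in.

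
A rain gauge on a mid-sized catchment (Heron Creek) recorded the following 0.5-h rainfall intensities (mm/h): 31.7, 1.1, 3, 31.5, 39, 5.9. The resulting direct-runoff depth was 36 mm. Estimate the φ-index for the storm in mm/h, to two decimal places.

Only the 3 blocks with intensity above φ contribute runoff: 31.7, 31.5, 39 mm/h.
Σ(I−φ)·Δt = d  ⇒  (31.7+31.5+39 − 3φ)·0.5 = 36
φ = (102.2 − 36/0.5) / 3 = 10.07 mm/h.

φ ≈ 10.07 mm/h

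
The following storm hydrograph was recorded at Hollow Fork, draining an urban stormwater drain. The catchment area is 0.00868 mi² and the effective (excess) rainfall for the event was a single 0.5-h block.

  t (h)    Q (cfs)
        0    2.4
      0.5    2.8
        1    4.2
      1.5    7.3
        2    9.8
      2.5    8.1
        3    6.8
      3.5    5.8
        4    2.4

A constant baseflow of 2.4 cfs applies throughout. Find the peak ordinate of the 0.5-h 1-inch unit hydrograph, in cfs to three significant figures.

U_p ≈ 2.96 cfs

Direct runoff: 0.0, 0.4, 1.8, 4.9, 7.4, 5.7, 4.4, 3.4, 0.0 cfs; ΣQ_DR = 28.00 cfs, peak = 7.4 cfs.
Runoff depth d = ΣQ_DR·Δt / A = 28.00 × 1800 / (0.00868 mi²) = 2.499 in.
The 1-inch UH is the DRH scaled by (1 in)/d, so U_p = 7.4 × 1/2.499 = 2.96 cfs.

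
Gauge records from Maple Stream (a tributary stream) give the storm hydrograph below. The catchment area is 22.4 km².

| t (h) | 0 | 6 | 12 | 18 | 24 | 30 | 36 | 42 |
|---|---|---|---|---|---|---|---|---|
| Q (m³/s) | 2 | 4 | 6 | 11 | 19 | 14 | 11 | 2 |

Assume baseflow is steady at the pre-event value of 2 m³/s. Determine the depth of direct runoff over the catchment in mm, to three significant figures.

d ≈ 51.1 mm

Direct runoff: 0.0, 2.0, 4.0, 9.0, 17.0, 12.0, 9.0, 0.0 m³/s; ΣQ_DR = 53.00 m³/s.
V = ΣQ_DR · Δt = 53.00 × 21600 s = 1.145 × 10^6 m³.
Over A = 22.4 km², depth = V / A = 51.1 mm.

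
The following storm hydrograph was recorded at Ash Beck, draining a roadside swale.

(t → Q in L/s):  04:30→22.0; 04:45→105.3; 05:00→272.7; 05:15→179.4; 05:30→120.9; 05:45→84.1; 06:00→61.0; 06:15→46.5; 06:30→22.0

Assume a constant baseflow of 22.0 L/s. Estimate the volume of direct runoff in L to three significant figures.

Direct-runoff ordinates (Q − Q_b): 0.0, 83.3, 250.7, 157.4, 98.9, 62.1, 39.0, 24.5, 0.0 L/s.
ΣQ_DR = 715.9 L/s.
With Δt = 0.25 h = 900 s, V = ΣQ_DR · Δt = 715.9 × 900 = 6.44 × 10^5 L.

V ≈ 6.44 × 10^5 L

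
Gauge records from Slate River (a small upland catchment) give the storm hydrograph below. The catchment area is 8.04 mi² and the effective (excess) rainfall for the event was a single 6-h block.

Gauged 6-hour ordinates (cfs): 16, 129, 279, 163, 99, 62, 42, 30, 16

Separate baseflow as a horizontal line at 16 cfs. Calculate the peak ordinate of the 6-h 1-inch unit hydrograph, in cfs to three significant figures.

Direct runoff: 0.0, 113.0, 263.0, 147.0, 83.0, 46.0, 26.0, 14.0, 0.0 cfs; ΣQ_DR = 692.0 cfs, peak = 263.0 cfs.
Runoff depth d = ΣQ_DR·Δt / A = 692.0 × 21600 / (8.04 mi²) = 0.8002 in.
The 1-inch UH is the DRH scaled by (1 in)/d, so U_p = 263.0 × 1/0.8002 = 329 cfs.

U_p ≈ 329 cfs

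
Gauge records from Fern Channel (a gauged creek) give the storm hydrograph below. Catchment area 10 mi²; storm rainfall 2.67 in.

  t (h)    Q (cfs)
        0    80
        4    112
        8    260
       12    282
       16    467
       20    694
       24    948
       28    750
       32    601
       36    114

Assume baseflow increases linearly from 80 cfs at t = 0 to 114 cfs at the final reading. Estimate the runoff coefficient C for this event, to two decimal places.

ΣQ_DR = 3338 cfs; V = ΣQ_DR·Δt = 4.807 × 10^7 ft³.
Runoff depth d = V / A = 2.069 in.
C = d / P = 2.069 / 2.67 = 0.77.

C ≈ 0.77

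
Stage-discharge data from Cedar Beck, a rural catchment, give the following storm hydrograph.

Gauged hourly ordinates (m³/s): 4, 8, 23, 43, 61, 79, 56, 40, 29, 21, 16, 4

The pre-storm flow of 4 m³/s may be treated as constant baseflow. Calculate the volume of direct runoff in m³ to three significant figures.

Direct-runoff ordinates (Q − Q_b): 0.0, 4.0, 19.0, 39.0, 57.0, 75.0, 52.0, 36.0, 25.0, 17.0, 12.0, 0.0 m³/s.
ΣQ_DR = 336.0 m³/s.
With Δt = 1 h = 3600 s, V = ΣQ_DR · Δt = 336.0 × 3600 = 1.21 × 10^6 m³.

V ≈ 1.21 × 10^6 m³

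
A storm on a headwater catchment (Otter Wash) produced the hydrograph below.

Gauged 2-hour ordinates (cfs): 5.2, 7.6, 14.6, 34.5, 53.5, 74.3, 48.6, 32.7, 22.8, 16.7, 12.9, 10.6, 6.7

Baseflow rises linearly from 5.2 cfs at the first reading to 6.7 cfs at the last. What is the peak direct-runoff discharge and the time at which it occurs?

Subtracting baseflow gives direct-runoff ordinates: 0.00, 2.27, 9.15, 28.93, 47.80, 68.47, 42.65, 26.62, 16.60, 10.38, 6.45, 4.03, 0.00 cfs.
The maximum is 68.47 cfs, occurring at the reading for t = 10 h.

Q_p = 68.47 cfs at t = 10 h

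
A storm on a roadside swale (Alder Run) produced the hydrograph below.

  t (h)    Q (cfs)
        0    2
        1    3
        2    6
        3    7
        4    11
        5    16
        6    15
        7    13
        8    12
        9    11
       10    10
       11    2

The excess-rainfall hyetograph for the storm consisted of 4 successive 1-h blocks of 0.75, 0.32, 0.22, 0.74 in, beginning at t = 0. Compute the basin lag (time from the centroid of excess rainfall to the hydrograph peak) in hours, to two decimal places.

t_L ≈ 3.03 h

Centroid of excess rainfall: t_c = Σ P_i·t̄_i / ΣP_i = 1.9680 h (block centres at 0.5, 1.5, 2.5, 3.5 h).
Hydrograph peak occurs at t = 5 h, so basin lag t_L = 5 − 1.9680 = 3.03 h.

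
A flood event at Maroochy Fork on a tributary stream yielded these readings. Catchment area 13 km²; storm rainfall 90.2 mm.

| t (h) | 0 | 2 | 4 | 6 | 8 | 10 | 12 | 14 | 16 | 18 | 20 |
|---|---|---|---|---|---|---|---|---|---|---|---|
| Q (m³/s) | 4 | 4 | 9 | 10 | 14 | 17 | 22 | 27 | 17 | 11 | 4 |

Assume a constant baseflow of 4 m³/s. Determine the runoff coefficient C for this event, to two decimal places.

ΣQ_DR = 95.00 m³/s; V = ΣQ_DR·Δt = 6.840 × 10^5 m³.
Runoff depth d = V / A = 52.62 mm.
C = d / P = 52.62 / 90.2 = 0.58.

C ≈ 0.58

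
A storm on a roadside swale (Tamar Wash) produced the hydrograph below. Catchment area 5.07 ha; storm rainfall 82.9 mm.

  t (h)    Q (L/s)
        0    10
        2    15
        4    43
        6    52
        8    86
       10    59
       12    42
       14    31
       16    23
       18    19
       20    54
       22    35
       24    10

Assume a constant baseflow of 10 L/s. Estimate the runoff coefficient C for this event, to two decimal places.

C ≈ 0.60

ΣQ_DR = 349.0 L/s; V = ΣQ_DR·Δt = 2.513 × 10^6 L.
Runoff depth d = V / A = 49.56 mm.
C = d / P = 49.56 / 82.9 = 0.60.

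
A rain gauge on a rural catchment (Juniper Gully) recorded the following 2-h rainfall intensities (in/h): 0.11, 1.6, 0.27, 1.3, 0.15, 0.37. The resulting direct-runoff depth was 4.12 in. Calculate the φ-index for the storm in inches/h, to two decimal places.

φ ≈ 0.42 in/h

Only the 2 blocks with intensity above φ contribute runoff: 1.6, 1.3 in/h.
Σ(I−φ)·Δt = d  ⇒  (1.6+1.3 − 2φ)·2 = 4.12
φ = (2.900 − 4.12/2) / 2 = 0.42 in/h.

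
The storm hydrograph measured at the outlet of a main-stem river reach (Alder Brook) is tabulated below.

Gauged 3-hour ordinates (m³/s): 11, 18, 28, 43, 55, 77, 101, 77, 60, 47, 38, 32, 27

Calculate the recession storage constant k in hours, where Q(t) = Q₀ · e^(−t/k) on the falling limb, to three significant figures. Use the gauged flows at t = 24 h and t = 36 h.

k ≈ 15.0 h

On the falling limb, Q drops from 60 to 27 m³/s between t = 24 h and t = 36 h (Δt = 12 h).
k = −Δt / ln(Q₂/Q₁) = −12 / ln(27/60) = 15.0 h.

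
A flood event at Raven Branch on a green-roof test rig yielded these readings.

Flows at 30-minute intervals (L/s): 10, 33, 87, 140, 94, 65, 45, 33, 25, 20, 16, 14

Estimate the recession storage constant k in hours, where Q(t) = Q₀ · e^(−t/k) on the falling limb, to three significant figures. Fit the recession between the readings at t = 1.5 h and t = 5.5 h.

On the falling limb, Q drops from 140 to 14 L/s between t = 1.5 h and t = 5.5 h (Δt = 4 h).
k = −Δt / ln(Q₂/Q₁) = −4 / ln(14/140) = 1.74 h.

k ≈ 1.74 h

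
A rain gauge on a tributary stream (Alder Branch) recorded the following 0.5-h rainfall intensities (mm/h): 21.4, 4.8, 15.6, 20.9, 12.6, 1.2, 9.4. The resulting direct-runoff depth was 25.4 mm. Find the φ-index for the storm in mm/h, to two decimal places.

Only the 5 blocks with intensity above φ contribute runoff: 21.4, 15.6, 20.9, 12.6, 9.4 mm/h.
Σ(I−φ)·Δt = d  ⇒  (21.4+15.6+20.9+12.6+9.4 − 5φ)·0.5 = 25.4
φ = (79.90 − 25.4/0.5) / 5 = 5.82 mm/h.

φ ≈ 5.82 mm/h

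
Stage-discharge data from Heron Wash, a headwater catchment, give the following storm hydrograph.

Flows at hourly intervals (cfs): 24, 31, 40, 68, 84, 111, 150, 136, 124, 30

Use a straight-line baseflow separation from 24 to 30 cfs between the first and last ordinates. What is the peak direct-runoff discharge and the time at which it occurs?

Q_p = 122.00 cfs at t = 6 h

Subtracting baseflow gives direct-runoff ordinates: 0.00, 6.33, 14.67, 42.00, 57.33, 83.67, 122.00, 107.33, 94.67, 0.00 cfs.
The maximum is 122.00 cfs, occurring at the reading for t = 6 h.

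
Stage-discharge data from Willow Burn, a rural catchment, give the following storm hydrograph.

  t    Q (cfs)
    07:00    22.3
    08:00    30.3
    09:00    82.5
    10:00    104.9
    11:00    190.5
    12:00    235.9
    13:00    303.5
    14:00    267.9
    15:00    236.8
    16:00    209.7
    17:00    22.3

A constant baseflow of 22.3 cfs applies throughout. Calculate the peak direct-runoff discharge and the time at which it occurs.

Subtracting baseflow gives direct-runoff ordinates: 0.0, 8.0, 60.2, 82.6, 168.2, 213.6, 281.2, 245.6, 214.5, 187.4, 0.0 cfs.
The maximum is 281.2 cfs, occurring at the reading for t = 13:00.

Q_p = 281.2 cfs at t = 13:00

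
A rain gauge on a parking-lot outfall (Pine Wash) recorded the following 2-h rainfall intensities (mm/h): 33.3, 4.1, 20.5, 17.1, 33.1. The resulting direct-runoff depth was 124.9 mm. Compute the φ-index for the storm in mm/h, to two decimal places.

φ ≈ 10.39 mm/h

Only the 4 blocks with intensity above φ contribute runoff: 33.3, 20.5, 17.1, 33.1 mm/h.
Σ(I−φ)·Δt = d  ⇒  (33.3+20.5+17.1+33.1 − 4φ)·2 = 124.9
φ = (104.0 − 124.9/2) / 4 = 10.39 mm/h.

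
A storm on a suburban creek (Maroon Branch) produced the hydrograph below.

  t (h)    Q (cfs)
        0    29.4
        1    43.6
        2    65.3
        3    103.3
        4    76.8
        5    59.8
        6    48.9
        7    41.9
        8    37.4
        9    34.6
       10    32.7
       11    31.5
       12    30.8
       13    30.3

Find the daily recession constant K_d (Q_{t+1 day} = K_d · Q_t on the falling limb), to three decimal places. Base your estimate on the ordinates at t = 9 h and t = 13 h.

K_d ≈ 0.451

Between t = 9 h and t = 13 h the flow falls from 34.6 to 30.3 cfs over 4×1 h = 4 h.
Per-interval ratio K = (30.3/34.6)^(1/4) = 0.9674; K_d = K^(24/1) = 0.451.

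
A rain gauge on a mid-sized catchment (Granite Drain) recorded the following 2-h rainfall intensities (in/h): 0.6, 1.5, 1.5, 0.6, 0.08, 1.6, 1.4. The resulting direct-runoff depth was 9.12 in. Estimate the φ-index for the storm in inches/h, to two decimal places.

φ ≈ 0.44 in/h

Only the 6 blocks with intensity above φ contribute runoff: 0.6, 1.5, 1.5, 0.6, 1.6, 1.4 in/h.
Σ(I−φ)·Δt = d  ⇒  (0.6+1.5+1.5+0.6+1.6+1.4 − 6φ)·2 = 9.12
φ = (7.200 − 9.12/2) / 6 = 0.44 in/h.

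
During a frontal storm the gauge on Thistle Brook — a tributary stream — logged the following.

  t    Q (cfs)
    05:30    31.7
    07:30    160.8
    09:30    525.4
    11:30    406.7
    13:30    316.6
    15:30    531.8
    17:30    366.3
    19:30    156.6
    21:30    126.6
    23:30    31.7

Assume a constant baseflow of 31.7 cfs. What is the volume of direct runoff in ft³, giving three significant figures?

Direct-runoff ordinates (Q − Q_b): 0.0, 129.1, 493.7, 375.0, 284.9, 500.1, 334.6, 124.9, 94.9, 0.0 cfs.
ΣQ_DR = 2337 cfs.
With Δt = 2 h = 7200 s, V = ΣQ_DR · Δt = 2337 × 7200 = 1.68 × 10^7 ft³.

V ≈ 1.68 × 10^7 ft³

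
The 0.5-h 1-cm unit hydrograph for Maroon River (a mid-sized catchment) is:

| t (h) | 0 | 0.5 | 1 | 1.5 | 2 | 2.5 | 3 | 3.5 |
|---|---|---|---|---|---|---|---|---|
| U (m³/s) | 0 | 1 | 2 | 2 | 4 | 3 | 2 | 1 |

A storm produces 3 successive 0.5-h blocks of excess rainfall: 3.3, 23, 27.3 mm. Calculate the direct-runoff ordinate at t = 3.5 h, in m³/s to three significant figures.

By discrete convolution, Q_j = Σ (P_i / 10 mm) · U_{j−i}.
At t = 3.5 h (j=7): Q = (3.3/10)·1 + (23/10)·2 + (27.3/10)·3 = 13.1 m³/s.

Q ≈ 13.1 m³/s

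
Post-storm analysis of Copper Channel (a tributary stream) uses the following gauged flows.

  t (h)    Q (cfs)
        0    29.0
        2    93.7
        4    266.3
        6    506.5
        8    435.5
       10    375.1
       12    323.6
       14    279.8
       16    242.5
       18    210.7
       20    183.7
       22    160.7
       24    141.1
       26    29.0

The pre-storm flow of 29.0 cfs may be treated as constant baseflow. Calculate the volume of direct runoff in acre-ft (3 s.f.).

Direct-runoff ordinates (Q − Q_b): 0.0, 64.7, 237.3, 477.5, 406.5, 346.1, 294.6, 250.8, 213.5, 181.7, 154.7, 131.7, 112.1, 0.0 cfs.
ΣQ_DR = 2871 cfs.
With Δt = 2 h = 7200 s, V = ΣQ_DR · Δt = 2871 × 7200 = 2.07 × 10^7 ft³ = 475 acre-ft.

V ≈ 475 acre-ft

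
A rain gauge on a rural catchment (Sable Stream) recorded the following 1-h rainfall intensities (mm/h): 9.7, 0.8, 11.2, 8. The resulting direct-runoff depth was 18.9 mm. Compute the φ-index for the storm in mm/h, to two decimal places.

φ ≈ 3.33 mm/h

Only the 3 blocks with intensity above φ contribute runoff: 9.7, 11.2, 8 mm/h.
Σ(I−φ)·Δt = d  ⇒  (9.7+11.2+8 − 3φ)·1 = 18.9
φ = (28.90 − 18.9/1) / 3 = 3.33 mm/h.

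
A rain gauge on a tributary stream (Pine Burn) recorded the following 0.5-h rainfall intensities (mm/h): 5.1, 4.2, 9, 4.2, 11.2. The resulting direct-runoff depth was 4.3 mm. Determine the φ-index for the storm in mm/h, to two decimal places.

φ ≈ 5.80 mm/h

Only the 2 blocks with intensity above φ contribute runoff: 9, 11.2 mm/h.
Σ(I−φ)·Δt = d  ⇒  (9+11.2 − 2φ)·0.5 = 4.3
φ = (20.20 − 4.3/0.5) / 2 = 5.80 mm/h.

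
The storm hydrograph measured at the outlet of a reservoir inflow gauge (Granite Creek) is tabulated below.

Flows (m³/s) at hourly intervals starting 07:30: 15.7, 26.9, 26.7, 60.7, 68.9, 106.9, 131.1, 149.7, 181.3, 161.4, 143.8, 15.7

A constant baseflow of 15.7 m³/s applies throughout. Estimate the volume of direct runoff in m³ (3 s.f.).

V ≈ 3.24 × 10^6 m³

Direct-runoff ordinates (Q − Q_b): 0.0, 11.2, 11.0, 45.0, 53.2, 91.2, 115.4, 134.0, 165.6, 145.7, 128.1, 0.0 m³/s.
ΣQ_DR = 900.4 m³/s.
With Δt = 1 h = 3600 s, V = ΣQ_DR · Δt = 900.4 × 3600 = 3.24 × 10^6 m³.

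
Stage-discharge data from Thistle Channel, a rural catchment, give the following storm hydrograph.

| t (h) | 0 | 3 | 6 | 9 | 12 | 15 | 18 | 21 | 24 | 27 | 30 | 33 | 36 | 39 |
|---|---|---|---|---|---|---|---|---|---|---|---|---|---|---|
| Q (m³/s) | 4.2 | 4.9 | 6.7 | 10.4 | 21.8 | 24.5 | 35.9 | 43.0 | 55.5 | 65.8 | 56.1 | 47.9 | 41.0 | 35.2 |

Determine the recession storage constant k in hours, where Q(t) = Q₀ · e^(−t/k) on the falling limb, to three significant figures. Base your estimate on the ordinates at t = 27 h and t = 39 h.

k ≈ 19.2 h

On the falling limb, Q drops from 65.8 to 35.2 m³/s between t = 27 h and t = 39 h (Δt = 12 h).
k = −Δt / ln(Q₂/Q₁) = −12 / ln(35.2/65.8) = 19.2 h.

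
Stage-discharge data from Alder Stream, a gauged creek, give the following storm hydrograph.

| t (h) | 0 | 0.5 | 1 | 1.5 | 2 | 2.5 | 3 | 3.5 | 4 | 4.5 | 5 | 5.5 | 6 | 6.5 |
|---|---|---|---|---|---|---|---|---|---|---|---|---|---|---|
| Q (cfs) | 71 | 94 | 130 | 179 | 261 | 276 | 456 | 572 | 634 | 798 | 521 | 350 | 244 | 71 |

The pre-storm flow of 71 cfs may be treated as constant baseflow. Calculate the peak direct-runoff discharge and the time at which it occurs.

Subtracting baseflow gives direct-runoff ordinates: 0.0, 23.0, 59.0, 108.0, 190.0, 205.0, 385.0, 501.0, 563.0, 727.0, 450.0, 279.0, 173.0, 0.0 cfs.
The maximum is 727.0 cfs, occurring at the reading for t = 4.5 h.

Q_p = 727.0 cfs at t = 4.5 h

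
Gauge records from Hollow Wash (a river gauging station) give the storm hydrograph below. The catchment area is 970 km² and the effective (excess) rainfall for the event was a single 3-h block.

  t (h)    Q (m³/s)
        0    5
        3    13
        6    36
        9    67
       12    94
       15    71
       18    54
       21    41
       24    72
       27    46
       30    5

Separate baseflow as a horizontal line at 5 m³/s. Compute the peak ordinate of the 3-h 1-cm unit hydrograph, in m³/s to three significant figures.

Direct runoff: 0.0, 8.0, 31.0, 62.0, 89.0, 66.0, 49.0, 36.0, 67.0, 41.0, 0.0 m³/s; ΣQ_DR = 449.0 m³/s, peak = 89.0 m³/s.
Runoff depth d = ΣQ_DR·Δt / A = 449.0 × 10800 / (970 km²) = 4.999 mm.
The 1-cm UH is the DRH scaled by (10 mm)/d, so U_p = 89.0 × 10/4.999 = 178 m³/s.

U_p ≈ 178 m³/s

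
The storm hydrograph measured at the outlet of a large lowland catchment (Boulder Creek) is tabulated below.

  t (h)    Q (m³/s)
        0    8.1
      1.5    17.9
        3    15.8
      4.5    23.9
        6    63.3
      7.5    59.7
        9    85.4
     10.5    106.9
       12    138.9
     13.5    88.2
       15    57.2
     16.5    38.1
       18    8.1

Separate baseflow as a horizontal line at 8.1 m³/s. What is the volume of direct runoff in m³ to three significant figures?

Direct-runoff ordinates (Q − Q_b): 0.0, 9.8, 7.7, 15.8, 55.2, 51.6, 77.3, 98.8, 130.8, 80.1, 49.1, 30.0, 0.0 m³/s.
ΣQ_DR = 606.2 m³/s.
With Δt = 1.5 h = 5400 s, V = ΣQ_DR · Δt = 606.2 × 5400 = 3.27 × 10^6 m³.

V ≈ 3.27 × 10^6 m³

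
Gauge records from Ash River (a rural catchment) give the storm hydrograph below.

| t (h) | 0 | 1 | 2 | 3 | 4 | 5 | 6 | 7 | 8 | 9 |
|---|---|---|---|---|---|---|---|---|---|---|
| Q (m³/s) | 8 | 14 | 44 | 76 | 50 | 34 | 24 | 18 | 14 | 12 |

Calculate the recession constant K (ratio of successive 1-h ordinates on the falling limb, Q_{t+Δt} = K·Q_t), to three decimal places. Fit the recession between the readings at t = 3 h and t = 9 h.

K ≈ 0.735

Using the recession-limb readings at t = 3 h and t = 9 h: Q falls from 76 to 12 m³/s over 6 intervals.
K = (Q₂/Q₁)^(1/6) = (12/76)^(1/6) = 0.735.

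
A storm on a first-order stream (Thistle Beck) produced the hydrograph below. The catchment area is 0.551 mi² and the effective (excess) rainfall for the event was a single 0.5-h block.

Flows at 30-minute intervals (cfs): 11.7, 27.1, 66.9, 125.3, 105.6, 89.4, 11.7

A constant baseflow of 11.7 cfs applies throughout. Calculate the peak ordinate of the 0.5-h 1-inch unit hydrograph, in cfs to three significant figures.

U_p ≈ 227 cfs

Direct runoff: 0.0, 15.4, 55.2, 113.6, 93.9, 77.7, 0.0 cfs; ΣQ_DR = 355.8 cfs, peak = 113.6 cfs.
Runoff depth d = ΣQ_DR·Δt / A = 355.8 × 1800 / (0.551 mi²) = 0.5003 in.
The 1-inch UH is the DRH scaled by (1 in)/d, so U_p = 113.6 × 1/0.5003 = 227 cfs.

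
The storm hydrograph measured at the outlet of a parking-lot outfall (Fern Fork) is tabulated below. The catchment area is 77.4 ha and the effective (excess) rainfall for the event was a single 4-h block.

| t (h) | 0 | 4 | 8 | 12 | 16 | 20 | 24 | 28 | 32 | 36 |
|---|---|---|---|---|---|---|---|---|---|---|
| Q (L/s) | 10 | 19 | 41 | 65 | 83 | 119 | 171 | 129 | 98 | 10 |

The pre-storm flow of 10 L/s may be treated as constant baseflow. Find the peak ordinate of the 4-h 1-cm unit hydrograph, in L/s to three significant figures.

Direct runoff: 0.0, 9.0, 31.0, 55.0, 73.0, 109.0, 161.0, 119.0, 88.0, 0.0 L/s; ΣQ_DR = 645.0 L/s, peak = 161.0 L/s.
Runoff depth d = ΣQ_DR·Δt / A = 645.0 × 14400 / (77.4 ha) = 12.00 mm.
The 1-cm UH is the DRH scaled by (10 mm)/d, so U_p = 161.0 × 10/12.00 = 134 L/s.

U_p ≈ 134 L/s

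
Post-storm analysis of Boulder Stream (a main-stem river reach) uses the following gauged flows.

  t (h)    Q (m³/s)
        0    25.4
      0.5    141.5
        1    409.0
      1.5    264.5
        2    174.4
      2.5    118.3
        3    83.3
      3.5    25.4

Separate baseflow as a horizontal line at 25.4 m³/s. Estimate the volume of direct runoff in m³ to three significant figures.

Direct-runoff ordinates (Q − Q_b): 0.0, 116.1, 383.6, 239.1, 149.0, 92.9, 57.9, 0.0 m³/s.
ΣQ_DR = 1039 m³/s.
With Δt = 0.5 h = 1800 s, V = ΣQ_DR · Δt = 1039 × 1800 = 1.87 × 10^6 m³.

V ≈ 1.87 × 10^6 m³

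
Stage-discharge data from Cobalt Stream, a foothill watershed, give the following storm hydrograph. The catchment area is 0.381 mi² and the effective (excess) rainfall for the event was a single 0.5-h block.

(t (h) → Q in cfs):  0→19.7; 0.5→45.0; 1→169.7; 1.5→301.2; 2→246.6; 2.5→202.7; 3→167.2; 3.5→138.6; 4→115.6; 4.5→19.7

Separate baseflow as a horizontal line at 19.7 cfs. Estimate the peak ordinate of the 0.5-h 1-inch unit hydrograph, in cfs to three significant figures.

Direct runoff: 0.0, 25.3, 150.0, 281.5, 226.9, 183.0, 147.5, 118.9, 95.9, 0.0 cfs; ΣQ_DR = 1229 cfs, peak = 281.5 cfs.
Runoff depth d = ΣQ_DR·Δt / A = 1229 × 1800 / (0.381 mi²) = 2.499 in.
The 1-inch UH is the DRH scaled by (1 in)/d, so U_p = 281.5 × 1/2.499 = 113 cfs.

U_p ≈ 113 cfs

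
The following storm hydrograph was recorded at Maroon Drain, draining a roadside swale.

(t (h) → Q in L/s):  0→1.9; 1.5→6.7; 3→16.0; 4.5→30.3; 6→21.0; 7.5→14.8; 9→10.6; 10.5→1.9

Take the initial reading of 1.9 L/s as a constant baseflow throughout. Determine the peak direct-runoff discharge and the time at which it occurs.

Q_p = 28.4 L/s at t = 4.5 h

Subtracting baseflow gives direct-runoff ordinates: 0.0, 4.8, 14.1, 28.4, 19.1, 12.9, 8.7, 0.0 L/s.
The maximum is 28.4 L/s, occurring at the reading for t = 4.5 h.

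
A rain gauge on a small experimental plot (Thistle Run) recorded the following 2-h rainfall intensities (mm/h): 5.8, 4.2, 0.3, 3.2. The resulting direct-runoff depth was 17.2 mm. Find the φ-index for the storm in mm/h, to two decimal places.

φ ≈ 1.53 mm/h

Only the 3 blocks with intensity above φ contribute runoff: 5.8, 4.2, 3.2 mm/h.
Σ(I−φ)·Δt = d  ⇒  (5.8+4.2+3.2 − 3φ)·2 = 17.2
φ = (13.20 − 17.2/2) / 3 = 1.53 mm/h.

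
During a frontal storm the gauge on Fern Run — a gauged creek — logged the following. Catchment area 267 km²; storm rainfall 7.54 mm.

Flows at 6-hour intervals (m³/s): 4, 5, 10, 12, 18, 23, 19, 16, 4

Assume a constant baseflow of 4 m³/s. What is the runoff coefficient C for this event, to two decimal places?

C ≈ 0.80

ΣQ_DR = 75.00 m³/s; V = ΣQ_DR·Δt = 1.620 × 10^6 m³.
Runoff depth d = V / A = 6.067 mm.
C = d / P = 6.067 / 7.54 = 0.80.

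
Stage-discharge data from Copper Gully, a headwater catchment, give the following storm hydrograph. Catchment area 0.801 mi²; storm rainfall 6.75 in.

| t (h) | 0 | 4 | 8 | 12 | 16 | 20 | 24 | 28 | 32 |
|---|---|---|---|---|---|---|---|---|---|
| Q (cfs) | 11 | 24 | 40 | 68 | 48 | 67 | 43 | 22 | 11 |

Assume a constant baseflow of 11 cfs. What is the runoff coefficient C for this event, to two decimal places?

ΣQ_DR = 235.0 cfs; V = ΣQ_DR·Δt = 3.384 × 10^6 ft³.
Runoff depth d = V / A = 1.818 in.
C = d / P = 1.818 / 6.75 = 0.27.

C ≈ 0.27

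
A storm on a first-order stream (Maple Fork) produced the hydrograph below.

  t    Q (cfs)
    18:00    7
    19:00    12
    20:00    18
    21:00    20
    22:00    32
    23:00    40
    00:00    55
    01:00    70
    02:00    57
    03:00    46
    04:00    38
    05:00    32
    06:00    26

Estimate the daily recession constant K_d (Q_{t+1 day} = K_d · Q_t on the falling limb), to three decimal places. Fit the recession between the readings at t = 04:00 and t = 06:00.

K_d ≈ 0.011

Between t = 04:00 and t = 06:00 the flow falls from 38 to 26 cfs over 2×1 h = 2 h.
Per-interval ratio K = (26/38)^(1/2) = 0.8272; K_d = K^(24/1) = 0.011.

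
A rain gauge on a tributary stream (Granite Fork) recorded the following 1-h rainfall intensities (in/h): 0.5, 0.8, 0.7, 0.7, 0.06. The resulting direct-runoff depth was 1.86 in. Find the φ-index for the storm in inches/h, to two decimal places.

φ ≈ 0.21 in/h

Only the 4 blocks with intensity above φ contribute runoff: 0.5, 0.8, 0.7, 0.7 in/h.
Σ(I−φ)·Δt = d  ⇒  (0.5+0.8+0.7+0.7 − 4φ)·1 = 1.86
φ = (2.700 − 1.86/1) / 4 = 0.21 in/h.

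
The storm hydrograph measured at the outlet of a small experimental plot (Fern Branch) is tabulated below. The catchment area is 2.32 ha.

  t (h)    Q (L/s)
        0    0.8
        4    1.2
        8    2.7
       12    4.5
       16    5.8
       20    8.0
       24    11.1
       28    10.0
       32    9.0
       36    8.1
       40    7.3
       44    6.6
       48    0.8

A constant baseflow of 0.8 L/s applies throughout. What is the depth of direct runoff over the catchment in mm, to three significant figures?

d ≈ 40.7 mm

Direct runoff: 0.0, 0.4, 1.9, 3.7, 5.0, 7.2, 10.3, 9.2, 8.2, 7.3, 6.5, 5.8, 0.0 L/s; ΣQ_DR = 65.50 L/s.
V = ΣQ_DR · Δt = 65.50 × 14400 s = 9.432 × 10^5 L.
Over A = 2.32 ha, depth = V / A = 40.7 mm.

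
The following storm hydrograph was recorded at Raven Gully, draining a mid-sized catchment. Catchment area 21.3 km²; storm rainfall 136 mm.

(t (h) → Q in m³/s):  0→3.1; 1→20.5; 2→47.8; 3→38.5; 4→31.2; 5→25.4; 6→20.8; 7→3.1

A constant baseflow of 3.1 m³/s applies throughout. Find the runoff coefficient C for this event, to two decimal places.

ΣQ_DR = 165.6 m³/s; V = ΣQ_DR·Δt = 5.962 × 10^5 m³.
Runoff depth d = V / A = 27.99 mm.
C = d / P = 27.99 / 136 = 0.21.

C ≈ 0.21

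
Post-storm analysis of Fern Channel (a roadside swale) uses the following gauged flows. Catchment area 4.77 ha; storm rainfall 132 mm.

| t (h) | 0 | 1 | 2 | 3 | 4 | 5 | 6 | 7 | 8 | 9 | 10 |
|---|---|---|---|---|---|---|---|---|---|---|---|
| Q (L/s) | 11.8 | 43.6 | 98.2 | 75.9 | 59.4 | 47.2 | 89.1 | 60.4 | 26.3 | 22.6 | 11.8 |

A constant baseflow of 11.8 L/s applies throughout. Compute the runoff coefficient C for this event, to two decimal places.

C ≈ 0.24

ΣQ_DR = 416.5 L/s; V = ΣQ_DR·Δt = 1.499 × 10^6 L.
Runoff depth d = V / A = 31.43 mm.
C = d / P = 31.43 / 132 = 0.24.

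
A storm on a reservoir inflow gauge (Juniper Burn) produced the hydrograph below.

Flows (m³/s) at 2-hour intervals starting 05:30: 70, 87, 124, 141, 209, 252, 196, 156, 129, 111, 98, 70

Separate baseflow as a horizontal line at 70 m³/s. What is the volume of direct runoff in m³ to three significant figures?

V ≈ 5.78 × 10^6 m³

Direct-runoff ordinates (Q − Q_b): 0.0, 17.0, 54.0, 71.0, 139.0, 182.0, 126.0, 86.0, 59.0, 41.0, 28.0, 0.0 m³/s.
ΣQ_DR = 803.0 m³/s.
With Δt = 2 h = 7200 s, V = ΣQ_DR · Δt = 803.0 × 7200 = 5.78 × 10^6 m³.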